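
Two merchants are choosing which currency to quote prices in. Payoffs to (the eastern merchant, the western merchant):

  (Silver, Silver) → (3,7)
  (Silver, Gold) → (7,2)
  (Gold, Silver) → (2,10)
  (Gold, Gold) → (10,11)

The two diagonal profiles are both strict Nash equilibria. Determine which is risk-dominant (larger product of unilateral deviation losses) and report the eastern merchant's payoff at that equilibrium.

3

At both Silver: the eastern merchant loses 3 − 2 = 1 by deviating; the western merchant loses 7 − 2 = 5. Product = 1·5 = 5.
At both Gold: the eastern merchant loses 10 − 7 = 3 by deviating; the western merchant loses 11 − 10 = 1. Product = 3·1 = 3.
5 > 3, so both Silver is risk-dominant. The eastern merchant's payoff there is 3.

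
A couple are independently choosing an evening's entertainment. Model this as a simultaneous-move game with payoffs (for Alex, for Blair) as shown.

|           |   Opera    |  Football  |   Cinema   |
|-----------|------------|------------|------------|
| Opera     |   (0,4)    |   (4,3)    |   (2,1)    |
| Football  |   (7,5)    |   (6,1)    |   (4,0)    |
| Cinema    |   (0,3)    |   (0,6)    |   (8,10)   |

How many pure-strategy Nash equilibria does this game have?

(Football, Opera): Alex gets 7 (best alternative 0); Blair gets 5 (best alternative 1). Neither deviates — NE.
Both Cinema: Alex gets 8 (best alternative 4); Blair gets 10 (best alternative 6). Neither deviates — NE.
Both Opera is not a NE: Alex would switch to Football (7 > 0).
No other cell survives both best-response checks, so there are 2 pure NE.

2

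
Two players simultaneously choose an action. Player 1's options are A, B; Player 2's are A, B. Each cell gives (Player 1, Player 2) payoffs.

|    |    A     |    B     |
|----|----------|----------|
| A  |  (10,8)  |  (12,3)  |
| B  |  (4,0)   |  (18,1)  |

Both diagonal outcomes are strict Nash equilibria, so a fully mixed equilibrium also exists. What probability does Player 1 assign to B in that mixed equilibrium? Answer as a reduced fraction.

5/6

Player 1's mix p on A must make Player 2 indifferent between A and B.
Player 2's payoff from A: 8p + 0(1−p). From B: 3p + 1(1−p).
Set equal: 5p = 1(1−p) → p = 1/6.
Probability on B is 1 − 1/6 = 5/6.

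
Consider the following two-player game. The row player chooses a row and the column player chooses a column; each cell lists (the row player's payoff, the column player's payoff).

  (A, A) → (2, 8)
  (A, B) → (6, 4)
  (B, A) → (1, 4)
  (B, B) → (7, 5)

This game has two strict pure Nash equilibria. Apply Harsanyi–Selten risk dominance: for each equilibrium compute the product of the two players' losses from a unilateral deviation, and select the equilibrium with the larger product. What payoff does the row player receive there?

At both A: the row player loses 2 − 1 = 1 by deviating; the column player loses 8 − 4 = 4. Product = 1·4 = 4.
At both B: the row player loses 7 − 6 = 1 by deviating; the column player loses 5 − 4 = 1. Product = 1·1 = 1.
4 > 1, so both A is risk-dominant. The row player's payoff there is 2.

2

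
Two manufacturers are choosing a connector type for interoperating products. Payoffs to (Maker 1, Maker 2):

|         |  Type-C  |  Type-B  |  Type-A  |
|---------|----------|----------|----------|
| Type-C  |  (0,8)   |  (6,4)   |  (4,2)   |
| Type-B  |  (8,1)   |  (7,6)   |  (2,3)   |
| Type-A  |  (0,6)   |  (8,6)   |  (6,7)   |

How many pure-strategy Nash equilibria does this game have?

Both Type-A: Maker 1 gets 6 (best alternative 4); Maker 2 gets 7 (best alternative 6). Neither deviates — NE.
Both Type-C is not a NE: Maker 1 would switch to Type-B (8 > 0).
No other cell survives both best-response checks, so there is 1 pure NE.

1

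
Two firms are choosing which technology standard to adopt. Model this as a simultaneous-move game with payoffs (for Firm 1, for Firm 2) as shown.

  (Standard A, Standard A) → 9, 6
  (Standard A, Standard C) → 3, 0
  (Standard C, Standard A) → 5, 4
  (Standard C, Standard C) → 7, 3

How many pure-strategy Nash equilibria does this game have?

1

Both Standard A: Firm 1 gets 9 (best alternative 5); Firm 2 gets 6 (best alternative 0). Neither deviates — NE.
Both Standard C is not a NE: Firm 2 would switch to Standard A (4 > 3).
No other cell survives both best-response checks, so there is 1 pure NE.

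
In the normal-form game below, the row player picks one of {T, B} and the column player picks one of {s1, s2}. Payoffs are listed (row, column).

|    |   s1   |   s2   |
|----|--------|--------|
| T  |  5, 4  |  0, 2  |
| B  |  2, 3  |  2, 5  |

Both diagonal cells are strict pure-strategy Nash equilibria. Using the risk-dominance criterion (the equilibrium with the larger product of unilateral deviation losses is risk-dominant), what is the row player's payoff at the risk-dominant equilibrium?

At (T, s1): the row player loses 5 − 2 = 3 by deviating; the column player loses 4 − 2 = 2. Product = 3·2 = 6.
At (B, s2): the row player loses 2 − 0 = 2 by deviating; the column player loses 5 − 3 = 2. Product = 2·2 = 4.
6 > 4, so (T, s1) is risk-dominant. The row player's payoff there is 5.

5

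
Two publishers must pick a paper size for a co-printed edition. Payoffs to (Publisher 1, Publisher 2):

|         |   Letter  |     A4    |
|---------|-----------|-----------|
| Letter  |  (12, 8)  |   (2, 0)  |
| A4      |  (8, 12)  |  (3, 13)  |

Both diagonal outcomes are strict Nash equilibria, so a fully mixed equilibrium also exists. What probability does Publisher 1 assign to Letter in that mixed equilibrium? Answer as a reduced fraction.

1/9

Publisher 1's mix p on Letter must make Publisher 2 indifferent between Letter and A4.
Publisher 2's payoff from Letter: 8p + 12(1−p). From A4: 0p + 13(1−p).
Set equal: 8p = 1(1−p) → p = 1/9.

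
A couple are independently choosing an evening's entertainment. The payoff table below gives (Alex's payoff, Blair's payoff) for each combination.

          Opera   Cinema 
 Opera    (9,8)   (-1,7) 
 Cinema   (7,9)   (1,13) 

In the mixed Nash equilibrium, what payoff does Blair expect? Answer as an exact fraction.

41/5

Alex mixes with probability p on Opera, chosen so Blair is indifferent: 8p + 9(1−p) = 7p + 13(1−p) gives p = 4/5.
Blair's expected payoff is 8·4/5 + 9·1/5 = 41/5.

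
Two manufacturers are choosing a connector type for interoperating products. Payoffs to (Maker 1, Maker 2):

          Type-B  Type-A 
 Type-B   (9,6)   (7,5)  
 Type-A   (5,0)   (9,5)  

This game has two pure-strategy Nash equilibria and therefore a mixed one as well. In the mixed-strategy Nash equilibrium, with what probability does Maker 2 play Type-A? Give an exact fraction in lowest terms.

2/3

Maker 2's mix q on Type-B must make Maker 1 indifferent between Type-B and Type-A.
Maker 1's payoff from Type-B: 9q + 7(1−q). From Type-A: 5q + 9(1−q).
Set equal: 4q = 2(1−q) → q = 2/6 = 1/3.
Probability on Type-A is 1 − 1/3 = 2/3.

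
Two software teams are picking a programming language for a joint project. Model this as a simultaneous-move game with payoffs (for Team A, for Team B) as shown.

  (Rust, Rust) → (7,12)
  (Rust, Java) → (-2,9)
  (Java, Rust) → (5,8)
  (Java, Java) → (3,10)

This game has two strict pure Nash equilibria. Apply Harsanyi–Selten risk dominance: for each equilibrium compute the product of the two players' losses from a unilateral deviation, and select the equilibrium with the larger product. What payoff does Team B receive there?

At both Rust: Team A loses 7 − 5 = 2 by deviating; Team B loses 12 − 9 = 3. Product = 2·3 = 6.
At both Java: Team A loses 3 − (-2) = 5 by deviating; Team B loses 10 − 8 = 2. Product = 5·2 = 10.
10 > 6, so both Java is risk-dominant. Team B's payoff there is 10.

10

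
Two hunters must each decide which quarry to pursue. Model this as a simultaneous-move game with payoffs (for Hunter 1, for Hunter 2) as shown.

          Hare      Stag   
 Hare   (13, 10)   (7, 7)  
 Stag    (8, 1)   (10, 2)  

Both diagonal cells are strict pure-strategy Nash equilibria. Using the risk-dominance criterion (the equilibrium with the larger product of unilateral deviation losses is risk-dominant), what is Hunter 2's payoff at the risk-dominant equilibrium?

10

At both Hare: Hunter 1 loses 13 − 8 = 5 by deviating; Hunter 2 loses 10 − 7 = 3. Product = 5·3 = 15.
At both Stag: Hunter 1 loses 10 − 7 = 3 by deviating; Hunter 2 loses 2 − 1 = 1. Product = 3·1 = 3.
15 > 3, so both Hare is risk-dominant. Hunter 2's payoff there is 10.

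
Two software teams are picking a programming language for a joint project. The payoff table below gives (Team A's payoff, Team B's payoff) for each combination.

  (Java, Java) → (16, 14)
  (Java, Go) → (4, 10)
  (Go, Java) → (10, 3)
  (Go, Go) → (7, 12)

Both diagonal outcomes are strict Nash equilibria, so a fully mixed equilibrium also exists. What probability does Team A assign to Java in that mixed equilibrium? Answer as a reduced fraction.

Team A's mix p on Java must make Team B indifferent between Java and Go.
Team B's payoff from Java: 14p + 3(1−p). From Go: 10p + 12(1−p).
Set equal: 4p = 9(1−p) → p = 9/13.

9/13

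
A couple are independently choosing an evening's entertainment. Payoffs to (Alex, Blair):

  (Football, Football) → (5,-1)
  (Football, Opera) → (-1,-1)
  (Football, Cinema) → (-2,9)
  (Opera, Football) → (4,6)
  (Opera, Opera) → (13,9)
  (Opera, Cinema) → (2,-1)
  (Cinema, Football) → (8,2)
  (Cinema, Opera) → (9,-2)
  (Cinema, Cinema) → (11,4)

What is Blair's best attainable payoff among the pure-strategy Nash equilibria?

Both Opera is a pure NE (Alex: 13 ≥ 9; Blair: 9 ≥ 6). Blair gets 9.
Both Cinema is a pure NE (Alex: 11 ≥ 2; Blair: 4 ≥ 2). Blair gets 4.
Every other cell has a profitable deviation for at least one player. Highest of {9, 4} is 9.

9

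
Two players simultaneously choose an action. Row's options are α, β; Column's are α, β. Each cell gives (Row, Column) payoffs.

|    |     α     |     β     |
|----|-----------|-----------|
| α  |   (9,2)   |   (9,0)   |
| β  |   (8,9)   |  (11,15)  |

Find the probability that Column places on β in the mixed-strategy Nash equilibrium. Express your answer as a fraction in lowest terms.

1/3

Column's mix q on α must make Row indifferent between α and β.
Row's payoff from α: 9q + 9(1−q). From β: 8q + 11(1−q).
Set equal: 1q = 2(1−q) → q = 2/3.
Probability on β is 1 − 2/3 = 1/3.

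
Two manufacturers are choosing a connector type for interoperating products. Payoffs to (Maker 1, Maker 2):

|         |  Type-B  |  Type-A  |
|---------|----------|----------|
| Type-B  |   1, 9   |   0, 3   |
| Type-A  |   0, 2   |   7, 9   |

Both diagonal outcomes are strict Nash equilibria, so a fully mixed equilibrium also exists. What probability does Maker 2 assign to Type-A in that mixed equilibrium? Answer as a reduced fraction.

1/8

Maker 2's mix q on Type-B must make Maker 1 indifferent between Type-B and Type-A.
Maker 1's payoff from Type-B: 1q + 0(1−q). From Type-A: 0q + 7(1−q).
Set equal: 1q = 7(1−q) → q = 7/8.
Probability on Type-A is 1 − 7/8 = 1/8.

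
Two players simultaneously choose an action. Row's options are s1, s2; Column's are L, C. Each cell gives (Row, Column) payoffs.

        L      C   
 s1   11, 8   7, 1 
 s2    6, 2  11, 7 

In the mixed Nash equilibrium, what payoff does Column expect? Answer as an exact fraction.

Row mixes with probability p on s1, chosen so Column is indifferent: 8p + 2(1−p) = 1p + 7(1−p) gives p = 5/12.
Column's expected payoff is 8·5/12 + 2·7/12 = 9/2.

9/2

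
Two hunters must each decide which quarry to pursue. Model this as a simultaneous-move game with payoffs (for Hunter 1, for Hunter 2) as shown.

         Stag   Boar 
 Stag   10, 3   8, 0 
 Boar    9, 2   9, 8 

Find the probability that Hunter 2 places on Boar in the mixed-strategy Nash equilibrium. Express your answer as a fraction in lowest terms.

Hunter 2's mix q on Stag must make Hunter 1 indifferent between Stag and Boar.
Hunter 1's payoff from Stag: 10q + 8(1−q). From Boar: 9q + 9(1−q).
Set equal: 1q = 1(1−q) → q = 1/2.
Probability on Boar is 1 − 1/2 = 1/2.

1/2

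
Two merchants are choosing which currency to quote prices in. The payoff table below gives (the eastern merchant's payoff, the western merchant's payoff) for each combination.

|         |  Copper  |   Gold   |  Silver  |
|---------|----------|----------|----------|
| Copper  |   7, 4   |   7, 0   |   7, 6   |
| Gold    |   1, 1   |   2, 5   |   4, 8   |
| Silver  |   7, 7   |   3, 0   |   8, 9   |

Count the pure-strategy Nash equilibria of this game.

Both Silver: the eastern merchant gets 8 (best alternative 7); the western merchant gets 9 (best alternative 7). Neither deviates — NE.
Both Copper is not a NE: the western merchant would switch to Silver (6 > 4).
No other cell survives both best-response checks, so there is 1 pure NE.

1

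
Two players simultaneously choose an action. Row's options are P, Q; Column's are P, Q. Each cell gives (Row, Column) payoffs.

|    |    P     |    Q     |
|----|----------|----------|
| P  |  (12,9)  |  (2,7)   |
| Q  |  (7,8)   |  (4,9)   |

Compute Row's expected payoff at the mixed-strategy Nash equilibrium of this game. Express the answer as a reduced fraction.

Column mixes with probability q on P, chosen so Row is indifferent: 12q + 2(1−q) = 7q + 4(1−q) gives q = 2/7.
Row's expected payoff (from either row, since indifferent) is 12·2/7 + 2·5/7 = 34/7.

34/7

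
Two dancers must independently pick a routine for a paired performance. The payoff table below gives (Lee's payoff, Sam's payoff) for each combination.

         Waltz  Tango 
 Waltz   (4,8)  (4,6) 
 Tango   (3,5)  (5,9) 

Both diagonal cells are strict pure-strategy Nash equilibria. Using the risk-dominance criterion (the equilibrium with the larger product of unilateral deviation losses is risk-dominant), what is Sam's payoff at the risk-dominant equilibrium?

9

At both Waltz: Lee loses 4 − 3 = 1 by deviating; Sam loses 8 − 6 = 2. Product = 1·2 = 2.
At both Tango: Lee loses 5 − 4 = 1 by deviating; Sam loses 9 − 5 = 4. Product = 1·4 = 4.
4 > 2, so both Tango is risk-dominant. Sam's payoff there is 9.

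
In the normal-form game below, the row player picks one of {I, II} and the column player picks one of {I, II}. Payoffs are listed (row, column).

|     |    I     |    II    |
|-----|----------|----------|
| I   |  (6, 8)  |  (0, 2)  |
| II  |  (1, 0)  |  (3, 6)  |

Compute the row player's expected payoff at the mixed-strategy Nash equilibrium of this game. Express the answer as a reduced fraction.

The column player mixes with probability q on I, chosen so the row player is indifferent: 6q + 0(1−q) = 1q + 3(1−q) gives q = 3/8.
The row player's expected payoff (from either row, since indifferent) is 6·3/8 + 0·5/8 = 9/4.

9/4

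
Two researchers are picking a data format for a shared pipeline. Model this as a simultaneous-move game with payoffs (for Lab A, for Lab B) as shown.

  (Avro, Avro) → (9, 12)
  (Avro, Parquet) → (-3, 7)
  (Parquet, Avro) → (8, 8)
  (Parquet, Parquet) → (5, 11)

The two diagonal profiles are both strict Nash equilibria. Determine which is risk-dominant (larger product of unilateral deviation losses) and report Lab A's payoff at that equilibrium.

5

At both Avro: Lab A loses 9 − 8 = 1 by deviating; Lab B loses 12 − 7 = 5. Product = 1·5 = 5.
At both Parquet: Lab A loses 5 − (-3) = 8 by deviating; Lab B loses 11 − 8 = 3. Product = 8·3 = 24.
24 > 5, so both Parquet is risk-dominant. Lab A's payoff there is 5.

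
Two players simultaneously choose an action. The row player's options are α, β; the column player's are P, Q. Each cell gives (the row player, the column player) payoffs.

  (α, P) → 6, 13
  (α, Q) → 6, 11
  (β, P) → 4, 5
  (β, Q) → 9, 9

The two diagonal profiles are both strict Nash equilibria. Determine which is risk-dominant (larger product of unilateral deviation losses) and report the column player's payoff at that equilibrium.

At (α, P): the row player loses 6 − 4 = 2 by deviating; the column player loses 13 − 11 = 2. Product = 2·2 = 4.
At (β, Q): the row player loses 9 − 6 = 3 by deviating; the column player loses 9 − 5 = 4. Product = 3·4 = 12.
12 > 4, so (β, Q) is risk-dominant. The column player's payoff there is 9.

9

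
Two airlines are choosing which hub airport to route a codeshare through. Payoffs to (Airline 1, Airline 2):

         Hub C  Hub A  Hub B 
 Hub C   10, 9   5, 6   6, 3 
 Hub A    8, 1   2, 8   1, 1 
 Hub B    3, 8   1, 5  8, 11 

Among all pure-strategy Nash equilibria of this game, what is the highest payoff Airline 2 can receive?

Both Hub C is a pure NE (Airline 1: 10 ≥ 8; Airline 2: 9 ≥ 6). Airline 2 gets 9.
Both Hub B is a pure NE (Airline 1: 8 ≥ 6; Airline 2: 11 ≥ 8). Airline 2 gets 11.
Every other cell has a profitable deviation for at least one player. Highest of {9, 11} is 11.

11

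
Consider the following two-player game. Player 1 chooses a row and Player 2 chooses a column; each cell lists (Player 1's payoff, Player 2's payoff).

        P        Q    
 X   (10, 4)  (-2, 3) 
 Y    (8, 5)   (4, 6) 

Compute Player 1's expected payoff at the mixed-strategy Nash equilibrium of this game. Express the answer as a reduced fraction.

Player 2 mixes with probability q on P, chosen so Player 1 is indifferent: 10q + (-2)(1−q) = 8q + 4(1−q) gives q = 3/4.
Player 1's expected payoff (from either row, since indifferent) is 10·3/4 + (-2)·1/4 = 7.

7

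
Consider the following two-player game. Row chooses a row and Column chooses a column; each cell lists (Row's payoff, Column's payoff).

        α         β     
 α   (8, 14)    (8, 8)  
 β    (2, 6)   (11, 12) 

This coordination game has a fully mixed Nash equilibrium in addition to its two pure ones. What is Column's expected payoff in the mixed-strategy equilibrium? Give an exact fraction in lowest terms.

10

Row mixes with probability p on α, chosen so Column is indifferent: 14p + 6(1−p) = 8p + 12(1−p) gives p = 1/2.
Column's expected payoff is 14·1/2 + 6·1/2 = 10.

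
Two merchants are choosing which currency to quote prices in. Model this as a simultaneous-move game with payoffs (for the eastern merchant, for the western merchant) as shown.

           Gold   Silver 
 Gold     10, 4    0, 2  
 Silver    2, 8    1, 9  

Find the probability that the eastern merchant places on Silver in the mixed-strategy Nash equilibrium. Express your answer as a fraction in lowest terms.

The eastern merchant's mix p on Gold must make the western merchant indifferent between Gold and Silver.
The western merchant's payoff from Gold: 4p + 8(1−p). From Silver: 2p + 9(1−p).
Set equal: 2p = 1(1−p) → p = 1/3.
Probability on Silver is 1 − 1/3 = 2/3.

2/3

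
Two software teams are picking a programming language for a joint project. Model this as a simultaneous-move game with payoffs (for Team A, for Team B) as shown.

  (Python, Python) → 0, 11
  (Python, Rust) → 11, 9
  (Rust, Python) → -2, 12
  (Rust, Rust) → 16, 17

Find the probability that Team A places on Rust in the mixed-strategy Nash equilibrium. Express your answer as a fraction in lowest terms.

Team A's mix p on Python must make Team B indifferent between Python and Rust.
Team B's payoff from Python: 11p + 12(1−p). From Rust: 9p + 17(1−p).
Set equal: 2p = 5(1−p) → p = 5/7.
Probability on Rust is 1 − 5/7 = 2/7.

2/7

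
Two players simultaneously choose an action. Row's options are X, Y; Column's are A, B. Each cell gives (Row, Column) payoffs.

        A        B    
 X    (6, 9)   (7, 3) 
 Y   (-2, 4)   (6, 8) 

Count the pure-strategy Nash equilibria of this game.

1

(X, A): Row gets 6 (best alternative -2); Column gets 9 (best alternative 3). Neither deviates — NE.
(Y, B) is not a NE: Row would switch to X (7 > 6).
No other cell survives both best-response checks, so there is 1 pure NE.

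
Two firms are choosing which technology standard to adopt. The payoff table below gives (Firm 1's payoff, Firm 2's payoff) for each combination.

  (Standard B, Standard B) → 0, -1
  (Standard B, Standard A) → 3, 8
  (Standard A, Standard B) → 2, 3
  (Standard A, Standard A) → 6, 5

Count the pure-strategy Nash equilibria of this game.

1

Both Standard A: Firm 1 gets 6 (best alternative 3); Firm 2 gets 5 (best alternative 3). Neither deviates — NE.
Both Standard B is not a NE: Firm 1 would switch to Standard A (2 > 0).
No other cell survives both best-response checks, so there is 1 pure NE.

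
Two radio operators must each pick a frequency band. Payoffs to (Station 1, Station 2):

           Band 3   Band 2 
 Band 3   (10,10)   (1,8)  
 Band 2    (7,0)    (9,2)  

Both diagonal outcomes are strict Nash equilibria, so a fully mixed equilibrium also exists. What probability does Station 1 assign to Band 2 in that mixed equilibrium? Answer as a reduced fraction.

Station 1's mix p on Band 3 must make Station 2 indifferent between Band 3 and Band 2.
Station 2's payoff from Band 3: 10p + 0(1−p). From Band 2: 8p + 2(1−p).
Set equal: 2p = 2(1−p) → p = 2/4 = 1/2.
Probability on Band 2 is 1 − 1/2 = 1/2.

1/2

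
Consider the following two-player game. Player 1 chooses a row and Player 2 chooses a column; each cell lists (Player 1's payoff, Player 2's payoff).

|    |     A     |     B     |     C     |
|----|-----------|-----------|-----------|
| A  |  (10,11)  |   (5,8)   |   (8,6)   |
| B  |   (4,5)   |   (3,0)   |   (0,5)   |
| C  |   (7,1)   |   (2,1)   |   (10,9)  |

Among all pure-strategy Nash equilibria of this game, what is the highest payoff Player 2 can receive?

11

Both A is a pure NE (Player 1: 10 ≥ 7; Player 2: 11 ≥ 8). Player 2 gets 11.
Both C is a pure NE (Player 1: 10 ≥ 8; Player 2: 9 ≥ 1). Player 2 gets 9.
Every other cell has a profitable deviation for at least one player. Highest of {11, 9} is 11.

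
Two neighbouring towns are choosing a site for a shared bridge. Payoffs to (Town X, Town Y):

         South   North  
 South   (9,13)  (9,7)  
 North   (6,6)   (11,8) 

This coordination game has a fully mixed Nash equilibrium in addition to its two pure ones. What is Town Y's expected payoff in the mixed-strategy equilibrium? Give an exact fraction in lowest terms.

31/4

Town X mixes with probability p on South, chosen so Town Y is indifferent: 13p + 6(1−p) = 7p + 8(1−p) gives p = 1/4.
Town Y's expected payoff is 13·1/4 + 6·3/4 = 31/4.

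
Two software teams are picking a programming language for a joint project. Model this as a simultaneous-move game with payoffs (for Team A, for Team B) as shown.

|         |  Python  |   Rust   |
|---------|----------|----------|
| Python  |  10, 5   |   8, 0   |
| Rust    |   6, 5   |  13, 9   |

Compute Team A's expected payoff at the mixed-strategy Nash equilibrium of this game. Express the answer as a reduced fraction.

82/9

Team B mixes with probability q on Python, chosen so Team A is indifferent: 10q + 8(1−q) = 6q + 13(1−q) gives q = 5/9.
Team A's expected payoff (from either row, since indifferent) is 10·5/9 + 8·4/9 = 82/9.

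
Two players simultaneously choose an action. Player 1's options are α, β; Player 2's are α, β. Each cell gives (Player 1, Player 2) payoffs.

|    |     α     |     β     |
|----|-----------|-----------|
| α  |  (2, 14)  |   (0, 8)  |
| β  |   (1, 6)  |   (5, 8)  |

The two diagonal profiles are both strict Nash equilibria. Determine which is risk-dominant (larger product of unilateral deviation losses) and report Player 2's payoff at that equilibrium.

8

At both α: Player 1 loses 2 − 1 = 1 by deviating; Player 2 loses 14 − 8 = 6. Product = 1·6 = 6.
At both β: Player 1 loses 5 − 0 = 5 by deviating; Player 2 loses 8 − 6 = 2. Product = 5·2 = 10.
10 > 6, so both β is risk-dominant. Player 2's payoff there is 8.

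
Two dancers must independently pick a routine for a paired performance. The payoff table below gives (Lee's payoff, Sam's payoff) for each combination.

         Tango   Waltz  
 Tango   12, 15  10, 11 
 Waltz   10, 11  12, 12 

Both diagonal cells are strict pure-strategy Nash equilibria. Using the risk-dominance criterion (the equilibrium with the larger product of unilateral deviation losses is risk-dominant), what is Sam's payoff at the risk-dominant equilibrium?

At both Tango: Lee loses 12 − 10 = 2 by deviating; Sam loses 15 − 11 = 4. Product = 2·4 = 8.
At both Waltz: Lee loses 12 − 10 = 2 by deviating; Sam loses 12 − 11 = 1. Product = 2·1 = 2.
8 > 2, so both Tango is risk-dominant. Sam's payoff there is 15.

15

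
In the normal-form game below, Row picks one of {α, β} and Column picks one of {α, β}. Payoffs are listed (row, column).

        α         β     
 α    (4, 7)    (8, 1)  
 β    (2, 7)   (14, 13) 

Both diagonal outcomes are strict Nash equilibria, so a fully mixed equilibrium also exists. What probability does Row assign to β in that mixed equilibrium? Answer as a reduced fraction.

1/2

Row's mix p on α must make Column indifferent between α and β.
Column's payoff from α: 7p + 7(1−p). From β: 1p + 13(1−p).
Set equal: 6p = 6(1−p) → p = 6/12 = 1/2.
Probability on β is 1 − 1/2 = 1/2.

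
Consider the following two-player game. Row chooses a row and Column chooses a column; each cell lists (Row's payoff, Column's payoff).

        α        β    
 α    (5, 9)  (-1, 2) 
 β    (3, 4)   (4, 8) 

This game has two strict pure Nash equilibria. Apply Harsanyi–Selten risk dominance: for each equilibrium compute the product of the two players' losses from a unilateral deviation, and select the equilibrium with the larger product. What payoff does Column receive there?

At both α: Row loses 5 − 3 = 2 by deviating; Column loses 9 − 2 = 7. Product = 2·7 = 14.
At both β: Row loses 4 − (-1) = 5 by deviating; Column loses 8 − 4 = 4. Product = 5·4 = 20.
20 > 14, so both β is risk-dominant. Column's payoff there is 8.

8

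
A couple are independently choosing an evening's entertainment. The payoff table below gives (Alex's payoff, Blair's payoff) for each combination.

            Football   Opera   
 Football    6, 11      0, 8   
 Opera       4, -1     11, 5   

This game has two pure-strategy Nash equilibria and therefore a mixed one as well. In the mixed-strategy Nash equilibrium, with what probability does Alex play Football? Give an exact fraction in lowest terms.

Alex's mix p on Football must make Blair indifferent between Football and Opera.
Blair's payoff from Football: 11p + (-1)(1−p). From Opera: 8p + 5(1−p).
Set equal: 3p = 6(1−p) → p = 6/9 = 2/3.

2/3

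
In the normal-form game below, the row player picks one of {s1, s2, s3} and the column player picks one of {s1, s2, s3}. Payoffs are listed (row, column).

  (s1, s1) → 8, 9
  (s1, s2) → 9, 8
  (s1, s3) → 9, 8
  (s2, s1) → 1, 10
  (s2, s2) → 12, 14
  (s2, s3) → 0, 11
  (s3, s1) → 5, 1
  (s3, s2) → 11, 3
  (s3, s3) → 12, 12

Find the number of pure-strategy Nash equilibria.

Both s1: the row player gets 8 (best alternative 5); the column player gets 9 (best alternative 8). Neither deviates — NE.
Both s2: the row player gets 12 (best alternative 11); the column player gets 14 (best alternative 11). Neither deviates — NE.
Both s3: the row player gets 12 (best alternative 9); the column player gets 12 (best alternative 3). Neither deviates — NE.
(s3, s2) is not a NE: the row player would switch to s2 (12 > 11).
No other cell survives both best-response checks, so there are 3 pure NE.

3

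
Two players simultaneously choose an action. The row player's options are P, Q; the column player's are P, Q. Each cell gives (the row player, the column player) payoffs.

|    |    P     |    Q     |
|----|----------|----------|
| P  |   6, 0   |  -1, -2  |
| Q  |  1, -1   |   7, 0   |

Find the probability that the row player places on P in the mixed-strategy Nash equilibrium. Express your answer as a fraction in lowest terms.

1/3

The row player's mix p on P must make the column player indifferent between P and Q.
The column player's payoff from P: 0p + (-1)(1−p). From Q: (-2)p + 0(1−p).
Set equal: 2p = 1(1−p) → p = 1/3.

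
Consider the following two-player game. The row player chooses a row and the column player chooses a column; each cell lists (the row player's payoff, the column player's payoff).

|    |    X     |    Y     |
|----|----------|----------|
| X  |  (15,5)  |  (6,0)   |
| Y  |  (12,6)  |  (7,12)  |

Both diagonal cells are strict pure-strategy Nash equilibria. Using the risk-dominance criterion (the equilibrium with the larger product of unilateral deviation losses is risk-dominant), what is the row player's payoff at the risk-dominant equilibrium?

15

At both X: the row player loses 15 − 12 = 3 by deviating; the column player loses 5 − 0 = 5. Product = 3·5 = 15.
At both Y: the row player loses 7 − 6 = 1 by deviating; the column player loses 12 − 6 = 6. Product = 1·6 = 6.
15 > 6, so both X is risk-dominant. The row player's payoff there is 15.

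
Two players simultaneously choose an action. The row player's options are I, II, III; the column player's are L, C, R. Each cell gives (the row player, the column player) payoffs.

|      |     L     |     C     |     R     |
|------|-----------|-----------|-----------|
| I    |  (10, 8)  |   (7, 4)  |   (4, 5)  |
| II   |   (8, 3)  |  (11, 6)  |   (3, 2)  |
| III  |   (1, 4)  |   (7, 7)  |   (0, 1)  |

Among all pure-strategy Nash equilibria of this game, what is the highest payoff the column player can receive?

(I, L) is a pure NE (the row player: 10 ≥ 8; the column player: 8 ≥ 5). The column player gets 8.
(II, C) is a pure NE (the row player: 11 ≥ 7; the column player: 6 ≥ 3). The column player gets 6.
Every other cell has a profitable deviation for at least one player. Highest of {8, 6} is 8.

8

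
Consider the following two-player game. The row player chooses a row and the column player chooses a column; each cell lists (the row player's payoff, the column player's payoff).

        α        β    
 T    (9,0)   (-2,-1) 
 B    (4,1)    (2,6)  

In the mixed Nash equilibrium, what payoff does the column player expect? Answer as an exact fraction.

1/6

The row player mixes with probability p on T, chosen so the column player is indifferent: 0p + 1(1−p) = (-1)p + 6(1−p) gives p = 5/6.
The column player's expected payoff is 0·5/6 + 1·1/6 = 1/6.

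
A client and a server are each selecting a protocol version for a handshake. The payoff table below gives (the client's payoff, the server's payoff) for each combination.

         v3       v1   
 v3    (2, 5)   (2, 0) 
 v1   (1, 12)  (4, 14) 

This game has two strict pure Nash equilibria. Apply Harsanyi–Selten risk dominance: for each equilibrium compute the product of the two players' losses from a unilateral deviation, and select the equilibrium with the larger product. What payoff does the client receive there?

At both v3: the client loses 2 − 1 = 1 by deviating; the server loses 5 − 0 = 5. Product = 1·5 = 5.
At both v1: the client loses 4 − 2 = 2 by deviating; the server loses 14 − 12 = 2. Product = 2·2 = 4.
5 > 4, so both v3 is risk-dominant. The client's payoff there is 2.

2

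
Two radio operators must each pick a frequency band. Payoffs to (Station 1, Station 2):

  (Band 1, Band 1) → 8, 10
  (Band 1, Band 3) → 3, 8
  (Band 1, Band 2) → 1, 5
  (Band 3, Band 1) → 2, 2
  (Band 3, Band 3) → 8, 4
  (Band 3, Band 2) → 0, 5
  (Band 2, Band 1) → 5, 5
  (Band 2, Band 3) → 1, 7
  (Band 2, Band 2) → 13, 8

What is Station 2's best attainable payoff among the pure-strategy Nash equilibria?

Both Band 1 is a pure NE (Station 1: 8 ≥ 5; Station 2: 10 ≥ 8). Station 2 gets 10.
Both Band 2 is a pure NE (Station 1: 13 ≥ 1; Station 2: 8 ≥ 7). Station 2 gets 8.
Every other cell has a profitable deviation for at least one player. Highest of {10, 8} is 10.

10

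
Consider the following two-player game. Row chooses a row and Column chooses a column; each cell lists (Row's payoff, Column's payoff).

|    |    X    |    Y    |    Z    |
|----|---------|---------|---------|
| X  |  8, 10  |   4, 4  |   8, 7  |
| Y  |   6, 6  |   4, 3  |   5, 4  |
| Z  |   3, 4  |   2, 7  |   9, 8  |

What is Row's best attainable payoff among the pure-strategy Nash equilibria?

9

Both X is a pure NE (Row: 8 ≥ 6; Column: 10 ≥ 7). Row gets 8.
Both Z is a pure NE (Row: 9 ≥ 8; Column: 8 ≥ 7). Row gets 9.
Every other cell has a profitable deviation for at least one player. Highest of {8, 9} is 9.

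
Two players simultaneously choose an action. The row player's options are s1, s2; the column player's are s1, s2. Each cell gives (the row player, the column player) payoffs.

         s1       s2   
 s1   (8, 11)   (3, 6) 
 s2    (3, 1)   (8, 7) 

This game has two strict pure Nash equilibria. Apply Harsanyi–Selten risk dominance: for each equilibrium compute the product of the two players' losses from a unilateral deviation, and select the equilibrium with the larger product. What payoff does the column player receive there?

At both s1: the row player loses 8 − 3 = 5 by deviating; the column player loses 11 − 6 = 5. Product = 5·5 = 25.
At both s2: the row player loses 8 − 3 = 5 by deviating; the column player loses 7 − 1 = 6. Product = 5·6 = 30.
30 > 25, so both s2 is risk-dominant. The column player's payoff there is 7.

7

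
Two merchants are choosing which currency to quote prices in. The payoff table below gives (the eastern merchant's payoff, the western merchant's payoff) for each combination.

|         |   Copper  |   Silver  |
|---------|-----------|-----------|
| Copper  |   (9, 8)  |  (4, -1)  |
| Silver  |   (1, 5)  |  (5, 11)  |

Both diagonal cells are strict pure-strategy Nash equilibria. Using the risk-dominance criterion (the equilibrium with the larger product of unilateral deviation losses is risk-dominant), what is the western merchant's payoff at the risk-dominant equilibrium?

At both Copper: the eastern merchant loses 9 − 1 = 8 by deviating; the western merchant loses 8 − (-1) = 9. Product = 8·9 = 72.
At both Silver: the eastern merchant loses 5 − 4 = 1 by deviating; the western merchant loses 11 − 5 = 6. Product = 1·6 = 6.
72 > 6, so both Copper is risk-dominant. The western merchant's payoff there is 8.

8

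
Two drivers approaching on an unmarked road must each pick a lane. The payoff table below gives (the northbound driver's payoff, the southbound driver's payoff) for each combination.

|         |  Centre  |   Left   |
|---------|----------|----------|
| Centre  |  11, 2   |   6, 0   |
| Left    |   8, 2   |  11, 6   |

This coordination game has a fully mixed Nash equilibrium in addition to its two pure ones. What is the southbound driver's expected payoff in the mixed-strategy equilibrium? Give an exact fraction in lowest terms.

2

The northbound driver mixes with probability p on Centre, chosen so the southbound driver is indifferent: 2p + 2(1−p) = 0p + 6(1−p) gives p = 2/3.
The southbound driver's expected payoff is 2·2/3 + 2·1/3 = 2.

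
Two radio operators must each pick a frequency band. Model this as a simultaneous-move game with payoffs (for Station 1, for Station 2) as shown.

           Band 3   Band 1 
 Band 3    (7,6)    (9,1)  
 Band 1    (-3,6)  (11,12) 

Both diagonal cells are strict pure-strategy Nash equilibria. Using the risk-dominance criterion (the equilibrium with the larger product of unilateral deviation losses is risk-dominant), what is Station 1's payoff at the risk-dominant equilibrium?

At both Band 3: Station 1 loses 7 − (-3) = 10 by deviating; Station 2 loses 6 − 1 = 5. Product = 10·5 = 50.
At both Band 1: Station 1 loses 11 − 9 = 2 by deviating; Station 2 loses 12 − 6 = 6. Product = 2·6 = 12.
50 > 12, so both Band 3 is risk-dominant. Station 1's payoff there is 7.

7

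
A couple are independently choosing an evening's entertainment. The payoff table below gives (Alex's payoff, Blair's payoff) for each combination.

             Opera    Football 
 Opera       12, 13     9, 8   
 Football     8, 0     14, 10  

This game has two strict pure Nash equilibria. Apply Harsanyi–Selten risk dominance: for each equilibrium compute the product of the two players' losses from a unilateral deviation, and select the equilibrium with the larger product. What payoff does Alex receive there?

14

At both Opera: Alex loses 12 − 8 = 4 by deviating; Blair loses 13 − 8 = 5. Product = 4·5 = 20.
At both Football: Alex loses 14 − 9 = 5 by deviating; Blair loses 10 − 0 = 10. Product = 5·10 = 50.
50 > 20, so both Football is risk-dominant. Alex's payoff there is 14.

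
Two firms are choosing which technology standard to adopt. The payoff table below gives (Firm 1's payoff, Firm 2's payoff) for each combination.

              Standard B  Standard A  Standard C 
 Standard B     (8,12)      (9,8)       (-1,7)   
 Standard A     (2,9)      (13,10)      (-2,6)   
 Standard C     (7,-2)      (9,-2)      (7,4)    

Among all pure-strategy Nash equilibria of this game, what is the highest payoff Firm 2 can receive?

Both Standard B is a pure NE (Firm 1: 8 ≥ 7; Firm 2: 12 ≥ 8). Firm 2 gets 12.
Both Standard A is a pure NE (Firm 1: 13 ≥ 9; Firm 2: 10 ≥ 9). Firm 2 gets 10.
Both Standard C is a pure NE (Firm 1: 7 ≥ -1; Firm 2: 4 ≥ -2). Firm 2 gets 4.
Every other cell has a profitable deviation for at least one player. Highest of {12, 10, 4} is 12.

12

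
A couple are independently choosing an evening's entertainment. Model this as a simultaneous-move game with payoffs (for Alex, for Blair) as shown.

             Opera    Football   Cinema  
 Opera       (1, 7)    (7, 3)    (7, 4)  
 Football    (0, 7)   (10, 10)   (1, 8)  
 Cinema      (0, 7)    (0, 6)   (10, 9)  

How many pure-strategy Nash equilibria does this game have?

Both Opera: Alex gets 1 (best alternative 0); Blair gets 7 (best alternative 4). Neither deviates — NE.
Both Football: Alex gets 10 (best alternative 7); Blair gets 10 (best alternative 8). Neither deviates — NE.
Both Cinema: Alex gets 10 (best alternative 7); Blair gets 9 (best alternative 7). Neither deviates — NE.
(Opera, Cinema) is not a NE: Alex would switch to Cinema (10 > 7).
No other cell survives both best-response checks, so there are 3 pure NE.

3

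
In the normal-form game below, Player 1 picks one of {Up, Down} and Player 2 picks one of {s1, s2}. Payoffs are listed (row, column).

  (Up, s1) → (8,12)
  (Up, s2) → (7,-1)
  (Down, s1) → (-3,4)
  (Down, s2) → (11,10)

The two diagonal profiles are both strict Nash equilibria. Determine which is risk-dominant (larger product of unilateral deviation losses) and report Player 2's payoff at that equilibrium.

At (Up, s1): Player 1 loses 8 − (-3) = 11 by deviating; Player 2 loses 12 − (-1) = 13. Product = 11·13 = 143.
At (Down, s2): Player 1 loses 11 − 7 = 4 by deviating; Player 2 loses 10 − 4 = 6. Product = 4·6 = 24.
143 > 24, so (Up, s1) is risk-dominant. Player 2's payoff there is 12.

12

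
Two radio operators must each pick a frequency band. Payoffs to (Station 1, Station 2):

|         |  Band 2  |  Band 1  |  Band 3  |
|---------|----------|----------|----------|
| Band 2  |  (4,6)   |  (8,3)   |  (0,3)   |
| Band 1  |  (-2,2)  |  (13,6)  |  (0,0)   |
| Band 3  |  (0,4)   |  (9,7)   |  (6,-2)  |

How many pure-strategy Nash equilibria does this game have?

2

Both Band 2: Station 1 gets 4 (best alternative 0); Station 2 gets 6 (best alternative 3). Neither deviates — NE.
Both Band 1: Station 1 gets 13 (best alternative 9); Station 2 gets 6 (best alternative 2). Neither deviates — NE.
Both Band 3 is not a NE: Station 2 would switch to Band 1 (7 > -2).
No other cell survives both best-response checks, so there are 2 pure NE.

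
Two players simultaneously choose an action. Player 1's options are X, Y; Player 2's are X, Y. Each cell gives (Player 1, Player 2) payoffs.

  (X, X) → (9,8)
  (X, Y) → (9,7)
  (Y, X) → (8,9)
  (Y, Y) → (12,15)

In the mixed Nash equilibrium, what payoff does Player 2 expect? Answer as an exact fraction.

Player 1 mixes with probability p on X, chosen so Player 2 is indifferent: 8p + 9(1−p) = 7p + 15(1−p) gives p = 6/7.
Player 2's expected payoff is 8·6/7 + 9·1/7 = 57/7.

57/7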